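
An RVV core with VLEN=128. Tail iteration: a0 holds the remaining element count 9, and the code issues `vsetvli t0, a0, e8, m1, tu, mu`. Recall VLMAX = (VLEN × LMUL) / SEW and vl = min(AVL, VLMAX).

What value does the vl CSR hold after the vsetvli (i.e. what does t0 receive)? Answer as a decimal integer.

VLMAX = VLEN×LMUL/SEW = 128×1/8 = 16
vl ← min(9, 16) = 9

vl = 9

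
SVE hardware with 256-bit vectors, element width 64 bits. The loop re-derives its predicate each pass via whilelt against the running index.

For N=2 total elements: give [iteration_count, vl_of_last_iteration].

[iterations, last_vl] = [1, 2]

256-bit reg / 64-bit elem → 4 lanes
iterations = ceil(2/4) = 1; final-pass vl = 2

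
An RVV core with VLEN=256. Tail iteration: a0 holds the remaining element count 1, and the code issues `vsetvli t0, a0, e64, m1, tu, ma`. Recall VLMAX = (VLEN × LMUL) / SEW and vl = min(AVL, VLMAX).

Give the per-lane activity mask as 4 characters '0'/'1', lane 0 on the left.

predicate = 1000

VLMAX = (256 × 1) / 64 = 4 lanes
AVL=1 ≤ VLMAX=4, so vl = 1
bits (lane 0 leftmost): 1000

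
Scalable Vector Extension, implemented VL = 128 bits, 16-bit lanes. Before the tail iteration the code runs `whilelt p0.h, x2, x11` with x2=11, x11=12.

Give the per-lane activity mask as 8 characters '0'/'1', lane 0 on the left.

lane count: 128 div 16 = 8
p0[j] = (11+j < 12); true for j=0..0 → 1 lanes set
bits (lane 0 leftmost): 10000000

predicate = 10000000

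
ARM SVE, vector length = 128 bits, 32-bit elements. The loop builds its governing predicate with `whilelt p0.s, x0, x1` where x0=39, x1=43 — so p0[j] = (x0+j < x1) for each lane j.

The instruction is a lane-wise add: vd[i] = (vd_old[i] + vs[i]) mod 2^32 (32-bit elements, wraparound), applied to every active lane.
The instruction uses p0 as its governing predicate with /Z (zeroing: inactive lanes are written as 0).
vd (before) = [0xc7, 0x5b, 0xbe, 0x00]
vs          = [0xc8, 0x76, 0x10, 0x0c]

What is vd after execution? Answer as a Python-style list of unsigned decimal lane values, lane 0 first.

128-bit reg / 32-bit elem → 4 lanes
p0[j] = (39+j < 43); true for j=0..3 → 4 lanes set
[0] add(0xc7,0xc8) = 0x18f
[1] add(0x5b,0x76) = 0xd1
[2] add(0xbe,0x10) = 0xce
[3] add(0x00,0x0c) = 0x0c

vd = [399, 209, 206, 12]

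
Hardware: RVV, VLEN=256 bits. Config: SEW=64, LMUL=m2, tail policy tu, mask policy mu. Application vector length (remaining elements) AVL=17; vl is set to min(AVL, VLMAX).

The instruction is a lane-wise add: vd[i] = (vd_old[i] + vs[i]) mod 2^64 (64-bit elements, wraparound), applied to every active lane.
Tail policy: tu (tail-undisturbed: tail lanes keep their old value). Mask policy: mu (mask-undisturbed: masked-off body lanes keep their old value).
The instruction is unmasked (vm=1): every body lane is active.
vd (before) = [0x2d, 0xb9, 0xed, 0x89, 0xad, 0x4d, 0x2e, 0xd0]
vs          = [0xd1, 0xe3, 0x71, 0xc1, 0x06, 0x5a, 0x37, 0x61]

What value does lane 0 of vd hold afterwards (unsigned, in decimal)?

VLMAX = VLEN×LMUL/SEW = 256×2/64 = 8
AVL=17 > VLMAX=8, so vl = 8
  i=0: add(0x2d,0xd1) → 254
  i=1: add(0xb9,0xe3) → 412
  i=2: add(0xed,0x71) → 350
  i=3: add(0x89,0xc1) → 330
  i=4: add(0xad,0x06) → 179
  i=5: add(0x4d,0x5a) → 167
  i=6: add(0x2e,0x37) → 101
  i=7: add(0xd0,0x61) → 305

vd[0] = 254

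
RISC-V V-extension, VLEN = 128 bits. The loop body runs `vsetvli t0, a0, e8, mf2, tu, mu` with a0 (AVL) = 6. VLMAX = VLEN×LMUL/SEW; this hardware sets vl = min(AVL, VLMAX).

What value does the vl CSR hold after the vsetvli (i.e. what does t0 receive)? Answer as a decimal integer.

vl = 6

VLMAX = (128 × 1/2) / 8 = 8 lanes
vl = min(AVL, VLMAX) = min(6, 8) = 6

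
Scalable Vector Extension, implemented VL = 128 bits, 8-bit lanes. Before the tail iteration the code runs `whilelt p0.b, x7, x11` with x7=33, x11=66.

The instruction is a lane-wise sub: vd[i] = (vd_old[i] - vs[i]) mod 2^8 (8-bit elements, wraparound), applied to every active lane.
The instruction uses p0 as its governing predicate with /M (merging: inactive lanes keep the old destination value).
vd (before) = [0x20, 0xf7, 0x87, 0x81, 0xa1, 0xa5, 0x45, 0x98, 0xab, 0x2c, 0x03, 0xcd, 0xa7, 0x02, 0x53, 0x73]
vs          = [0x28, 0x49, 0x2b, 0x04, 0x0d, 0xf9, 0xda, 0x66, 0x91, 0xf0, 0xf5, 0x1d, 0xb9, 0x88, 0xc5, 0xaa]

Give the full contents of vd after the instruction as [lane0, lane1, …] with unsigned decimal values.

lane count: 128 div 8 = 16
active while 33+j < 66, i.e. j ∈ [0,33) capped at 16 ⇒ 16
[0] sub(0x20,0x28) = 0xf8
[1] sub(0xf7,0x49) = 0xae
[2] sub(0x87,0x2b) = 0x5c
[3] sub(0x81,0x04) = 0x7d
[4] sub(0xa1,0x0d) = 0x94
[5] sub(0xa5,0xf9) = 0xac
[6] sub(0x45,0xda) = 0x6b
[7] sub(0x98,0x66) = 0x32
[8] sub(0xab,0x91) = 0x1a
[9] sub(0x2c,0xf0) = 0x3c
[10] sub(0x03,0xf5) = 0x0e
[11] sub(0xcd,0x1d) = 0xb0
[12] sub(0xa7,0xb9) = 0xee
[13] sub(0x02,0x88) = 0x7a
[14] sub(0x53,0xc5) = 0x8e
[15] sub(0x73,0xaa) = 0xc9

vd = [248, 174, 92, 125, 148, 172, 107, 50, 26, 60, 14, 176, 238, 122, 142, 201]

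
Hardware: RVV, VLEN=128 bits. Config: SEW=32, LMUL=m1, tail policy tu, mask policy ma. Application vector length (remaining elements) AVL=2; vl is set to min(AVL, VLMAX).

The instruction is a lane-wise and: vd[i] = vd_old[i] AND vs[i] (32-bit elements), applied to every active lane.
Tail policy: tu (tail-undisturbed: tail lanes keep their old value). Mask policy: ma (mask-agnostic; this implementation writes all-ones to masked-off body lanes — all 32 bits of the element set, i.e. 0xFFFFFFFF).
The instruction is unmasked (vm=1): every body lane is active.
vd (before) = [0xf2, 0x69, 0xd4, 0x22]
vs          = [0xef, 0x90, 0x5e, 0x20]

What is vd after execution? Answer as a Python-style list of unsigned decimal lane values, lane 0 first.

vd = [226, 0, 212, 34]

lanes per group: 128·1/32 = 4
AVL=2 ≤ VLMAX=4, so vl = 2
vd[0] and(0xf2,0xef) -> 0xe2
vd[1] and(0x69,0x90) -> 0x00
vd[2] tail/keep -> 0xd4
vd[3] tail/keep -> 0x22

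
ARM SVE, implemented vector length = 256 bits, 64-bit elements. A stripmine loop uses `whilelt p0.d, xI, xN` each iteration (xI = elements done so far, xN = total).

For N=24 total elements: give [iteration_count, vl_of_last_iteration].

lane count: 256 div 64 = 4
iterations = ceil(24/4) = 6; final-pass vl = 4

[iterations, last_vl] = [6, 4]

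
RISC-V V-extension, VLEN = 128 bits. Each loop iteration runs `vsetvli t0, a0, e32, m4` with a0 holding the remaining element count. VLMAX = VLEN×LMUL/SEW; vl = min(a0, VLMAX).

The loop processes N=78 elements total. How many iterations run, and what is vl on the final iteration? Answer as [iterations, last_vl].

[iterations, last_vl] = [5, 14]

lanes per group: 128·4/32 = 16
78 elements at 16/iter → 5 passes, remainder 14 on the last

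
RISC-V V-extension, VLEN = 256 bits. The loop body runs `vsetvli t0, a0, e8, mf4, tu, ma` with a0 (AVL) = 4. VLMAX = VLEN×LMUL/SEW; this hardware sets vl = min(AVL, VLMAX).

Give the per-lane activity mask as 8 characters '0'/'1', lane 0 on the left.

VLMAX = VLEN×LMUL/SEW = 256×1/4/8 = 8
vl = min(AVL, VLMAX) = min(4, 8) = 4
bits (lane 0 leftmost): 11110000

predicate = 11110000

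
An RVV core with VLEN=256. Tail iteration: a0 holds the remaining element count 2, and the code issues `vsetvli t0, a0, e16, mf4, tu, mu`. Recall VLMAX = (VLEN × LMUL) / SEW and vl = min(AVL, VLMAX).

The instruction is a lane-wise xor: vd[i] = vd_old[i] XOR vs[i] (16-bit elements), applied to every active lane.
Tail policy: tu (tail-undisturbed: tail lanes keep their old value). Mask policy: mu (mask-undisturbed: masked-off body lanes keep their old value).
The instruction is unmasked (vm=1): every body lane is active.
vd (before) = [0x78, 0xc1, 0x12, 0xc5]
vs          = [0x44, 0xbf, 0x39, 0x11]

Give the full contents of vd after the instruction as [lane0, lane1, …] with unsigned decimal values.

lanes per group: 256·1/4/16 = 4
vl ← min(2, 4) = 2
vd[0] xor(0x78,0x44) -> 0x3c
vd[1] xor(0xc1,0xbf) -> 0x7e
vd[2] tail/keep -> 0x12
vd[3] tail/keep -> 0xc5

vd = [60, 126, 18, 197]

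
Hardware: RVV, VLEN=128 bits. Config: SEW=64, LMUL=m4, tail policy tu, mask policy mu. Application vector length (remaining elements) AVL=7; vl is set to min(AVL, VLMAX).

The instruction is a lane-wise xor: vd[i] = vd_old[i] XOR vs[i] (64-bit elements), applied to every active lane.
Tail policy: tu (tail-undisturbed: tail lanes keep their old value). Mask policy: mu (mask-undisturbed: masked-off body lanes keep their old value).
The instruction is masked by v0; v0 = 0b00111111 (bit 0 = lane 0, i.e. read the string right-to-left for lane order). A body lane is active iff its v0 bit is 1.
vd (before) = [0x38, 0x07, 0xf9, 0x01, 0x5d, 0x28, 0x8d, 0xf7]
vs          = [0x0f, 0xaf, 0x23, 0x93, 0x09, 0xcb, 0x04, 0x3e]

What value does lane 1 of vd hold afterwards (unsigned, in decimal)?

vd[1] = 168

lanes per group: 128·4/64 = 8
AVL=7 ≤ VLMAX=8, so vl = 7
vd[0] xor(0x38,0x0f) -> 0x37
vd[1] xor(0x07,0xaf) -> 0xa8
vd[2] xor(0xf9,0x23) -> 0xda
vd[3] xor(0x01,0x93) -> 0x92
vd[4] xor(0x5d,0x09) -> 0x54
vd[5] xor(0x28,0xcb) -> 0xe3
vd[6] mask-off/keep -> 0x8d
vd[7] tail/keep -> 0xf7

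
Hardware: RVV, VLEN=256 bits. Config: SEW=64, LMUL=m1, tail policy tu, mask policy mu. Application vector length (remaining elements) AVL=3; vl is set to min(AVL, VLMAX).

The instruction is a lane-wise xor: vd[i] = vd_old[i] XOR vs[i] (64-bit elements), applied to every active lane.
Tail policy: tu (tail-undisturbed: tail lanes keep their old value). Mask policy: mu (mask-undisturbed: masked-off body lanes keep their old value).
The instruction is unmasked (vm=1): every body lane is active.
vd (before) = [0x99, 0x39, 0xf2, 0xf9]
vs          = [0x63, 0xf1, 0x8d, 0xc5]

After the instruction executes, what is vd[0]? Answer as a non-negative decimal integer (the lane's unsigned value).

vd[0] = 250

VLMAX = VLEN×LMUL/SEW = 256×1/64 = 4
vl ← min(3, 4) = 3
[0] xor(0x99,0x63) = 0xfa
[1] xor(0x39,0xf1) = 0xc8
[2] xor(0xf2,0x8d) = 0x7f
[3] tail/keep = 0xf9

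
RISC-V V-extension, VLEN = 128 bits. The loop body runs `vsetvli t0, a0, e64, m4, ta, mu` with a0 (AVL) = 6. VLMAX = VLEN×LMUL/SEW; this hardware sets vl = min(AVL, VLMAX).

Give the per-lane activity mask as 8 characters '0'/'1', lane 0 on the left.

lanes per group: 128·4/64 = 8
vl ← min(6, 8) = 6
bits (lane 0 leftmost): 11111100

predicate = 11111100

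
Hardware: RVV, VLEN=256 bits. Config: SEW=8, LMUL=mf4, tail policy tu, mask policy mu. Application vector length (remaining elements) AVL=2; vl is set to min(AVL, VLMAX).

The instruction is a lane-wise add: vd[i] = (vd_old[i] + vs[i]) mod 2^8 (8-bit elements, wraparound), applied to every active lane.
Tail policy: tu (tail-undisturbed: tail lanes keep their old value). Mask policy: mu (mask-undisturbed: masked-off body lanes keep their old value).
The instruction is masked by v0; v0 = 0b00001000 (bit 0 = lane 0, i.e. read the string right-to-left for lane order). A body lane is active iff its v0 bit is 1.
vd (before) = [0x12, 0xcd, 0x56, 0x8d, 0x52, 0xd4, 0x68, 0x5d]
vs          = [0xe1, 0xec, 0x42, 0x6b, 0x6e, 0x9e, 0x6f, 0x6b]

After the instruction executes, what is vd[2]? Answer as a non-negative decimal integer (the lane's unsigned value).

VLMAX = (256 × 1/4) / 8 = 8 lanes
vl = min(AVL, VLMAX) = min(2, 8) = 2
lane  0: mask-off/keep ⇒ 0x12
lane  1: mask-off/keep ⇒ 0xcd
lane  2: tail/keep ⇒ 0x56
lane  3: tail/keep ⇒ 0x8d
lane  4: tail/keep ⇒ 0x52
lane  5: tail/keep ⇒ 0xd4
lane  6: tail/keep ⇒ 0x68
lane  7: tail/keep ⇒ 0x5d

vd[2] = 86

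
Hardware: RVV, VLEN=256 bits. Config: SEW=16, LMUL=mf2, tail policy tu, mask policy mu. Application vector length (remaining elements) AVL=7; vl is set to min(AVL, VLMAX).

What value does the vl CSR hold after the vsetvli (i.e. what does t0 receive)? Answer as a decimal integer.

vl = 7

VLMAX = (256 × 1/2) / 16 = 8 lanes
AVL=7 ≤ VLMAX=8, so vl = 7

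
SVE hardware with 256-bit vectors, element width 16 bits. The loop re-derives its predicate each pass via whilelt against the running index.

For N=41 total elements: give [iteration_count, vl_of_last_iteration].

256-bit reg / 16-bit elem → 16 lanes
N=41: ⌈41/16⌉ = 3 iters; last vl = 41 − 2×16 = 9

[iterations, last_vl] = [3, 9]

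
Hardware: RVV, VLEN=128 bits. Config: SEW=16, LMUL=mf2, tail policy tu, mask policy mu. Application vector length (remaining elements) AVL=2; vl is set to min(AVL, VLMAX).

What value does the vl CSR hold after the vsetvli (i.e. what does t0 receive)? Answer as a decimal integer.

VLMAX = (128 × 1/2) / 16 = 4 lanes
vl = min(AVL, VLMAX) = min(2, 4) = 2

vl = 2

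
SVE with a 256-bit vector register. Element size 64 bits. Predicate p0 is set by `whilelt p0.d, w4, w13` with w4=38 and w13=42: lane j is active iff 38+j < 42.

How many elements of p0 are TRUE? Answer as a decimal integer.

lane count: 256 div 64 = 4
whilelt: lane j active iff 38+j < 42 → j < 4 → 4 active

vl = 4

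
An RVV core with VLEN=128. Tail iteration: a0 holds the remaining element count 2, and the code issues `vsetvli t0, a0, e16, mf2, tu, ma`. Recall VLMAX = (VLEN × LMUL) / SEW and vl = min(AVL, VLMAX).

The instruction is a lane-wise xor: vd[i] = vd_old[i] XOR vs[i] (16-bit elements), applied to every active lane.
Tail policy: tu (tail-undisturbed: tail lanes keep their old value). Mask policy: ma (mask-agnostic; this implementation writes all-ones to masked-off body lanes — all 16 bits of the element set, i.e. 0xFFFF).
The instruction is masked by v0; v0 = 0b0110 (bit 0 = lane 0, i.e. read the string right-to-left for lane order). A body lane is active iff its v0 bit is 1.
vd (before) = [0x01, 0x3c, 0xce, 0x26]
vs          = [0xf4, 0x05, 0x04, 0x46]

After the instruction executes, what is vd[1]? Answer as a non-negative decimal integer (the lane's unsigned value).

lanes per group: 128·1/2/16 = 4
vl = min(AVL, VLMAX) = min(2, 4) = 2
[0] mask-off/ones = 0xffff
[1] xor(0x3c,0x05) = 0x39
[2] tail/keep = 0xce
[3] tail/keep = 0x26

vd[1] = 57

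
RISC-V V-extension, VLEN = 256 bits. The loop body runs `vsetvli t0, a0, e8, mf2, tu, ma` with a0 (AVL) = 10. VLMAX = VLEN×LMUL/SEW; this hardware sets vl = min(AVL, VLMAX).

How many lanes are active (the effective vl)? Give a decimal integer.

vl = 10

lanes per group: 256·1/2/8 = 16
AVL=10 ≤ VLMAX=16, so vl = 10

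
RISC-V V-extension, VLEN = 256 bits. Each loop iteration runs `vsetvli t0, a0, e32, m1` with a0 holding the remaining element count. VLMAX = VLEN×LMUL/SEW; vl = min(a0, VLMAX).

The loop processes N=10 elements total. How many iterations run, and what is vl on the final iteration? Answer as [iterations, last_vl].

VLMAX = VLEN×LMUL/SEW = 256×1/32 = 8
iterations = ceil(10/8) = 2; final-pass vl = 2

[iterations, last_vl] = [2, 2]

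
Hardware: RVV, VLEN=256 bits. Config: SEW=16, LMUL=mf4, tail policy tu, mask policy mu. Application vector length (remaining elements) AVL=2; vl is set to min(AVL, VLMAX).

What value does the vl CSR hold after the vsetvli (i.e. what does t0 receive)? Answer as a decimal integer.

vl = 2

VLMAX = (256 × 1/4) / 16 = 4 lanes
vl = min(AVL, VLMAX) = min(2, 4) = 2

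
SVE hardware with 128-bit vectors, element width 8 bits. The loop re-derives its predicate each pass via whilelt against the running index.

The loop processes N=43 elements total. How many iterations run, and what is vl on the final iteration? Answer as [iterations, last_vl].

[iterations, last_vl] = [3, 11]

128-bit reg / 8-bit elem → 16 lanes
N=43: ⌈43/16⌉ = 3 iters; last vl = 43 − 2×16 = 11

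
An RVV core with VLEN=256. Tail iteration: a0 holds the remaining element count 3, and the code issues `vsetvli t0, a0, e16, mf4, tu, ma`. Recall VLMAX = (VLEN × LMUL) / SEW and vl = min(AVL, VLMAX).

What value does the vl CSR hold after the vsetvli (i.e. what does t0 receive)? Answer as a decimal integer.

VLMAX = VLEN×LMUL/SEW = 256×1/4/16 = 4
vl = min(AVL, VLMAX) = min(3, 4) = 3

vl = 3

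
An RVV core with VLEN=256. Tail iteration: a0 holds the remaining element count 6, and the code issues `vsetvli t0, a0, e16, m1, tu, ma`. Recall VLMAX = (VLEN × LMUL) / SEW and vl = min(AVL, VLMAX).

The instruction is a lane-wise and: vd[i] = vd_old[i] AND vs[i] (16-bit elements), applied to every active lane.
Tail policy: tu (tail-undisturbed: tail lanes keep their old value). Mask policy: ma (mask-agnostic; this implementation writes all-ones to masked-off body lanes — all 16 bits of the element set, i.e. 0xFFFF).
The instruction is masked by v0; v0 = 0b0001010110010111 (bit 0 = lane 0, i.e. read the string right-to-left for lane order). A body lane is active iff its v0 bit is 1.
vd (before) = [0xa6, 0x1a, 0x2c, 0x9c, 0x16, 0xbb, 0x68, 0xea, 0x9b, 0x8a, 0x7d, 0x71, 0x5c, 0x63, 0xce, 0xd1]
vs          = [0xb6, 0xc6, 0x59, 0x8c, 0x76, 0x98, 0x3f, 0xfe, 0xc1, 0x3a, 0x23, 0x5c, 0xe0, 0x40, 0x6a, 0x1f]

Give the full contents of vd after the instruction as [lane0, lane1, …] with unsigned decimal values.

VLMAX = (256 × 1) / 16 = 16 lanes
AVL=6 ≤ VLMAX=16, so vl = 6
  i=0: and(0xa6,0xb6) → 166
  i=1: and(0x1a,0xc6) → 2
  i=2: and(0x2c,0x59) → 8
  i=3: mask-off/ones → 65535
  i=4: and(0x16,0x76) → 22
  i=5: mask-off/ones → 65535
  i=6: tail/keep → 104
  i=7: tail/keep → 234
  i=8: tail/keep → 155
  i=9: tail/keep → 138
  i=10: tail/keep → 125
  i=11: tail/keep → 113
  i=12: tail/keep → 92
  i=13: tail/keep → 99
  i=14: tail/keep → 206
  i=15: tail/keep → 209

vd = [166, 2, 8, 65535, 22, 65535, 104, 234, 155, 138, 125, 113, 92, 99, 206, 209]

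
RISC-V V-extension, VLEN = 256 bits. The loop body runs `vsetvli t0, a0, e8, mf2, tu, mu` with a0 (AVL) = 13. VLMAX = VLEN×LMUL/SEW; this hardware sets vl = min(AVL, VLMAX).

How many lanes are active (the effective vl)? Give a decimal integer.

VLMAX = VLEN×LMUL/SEW = 256×1/2/8 = 16
vl = min(AVL, VLMAX) = min(13, 16) = 13

vl = 13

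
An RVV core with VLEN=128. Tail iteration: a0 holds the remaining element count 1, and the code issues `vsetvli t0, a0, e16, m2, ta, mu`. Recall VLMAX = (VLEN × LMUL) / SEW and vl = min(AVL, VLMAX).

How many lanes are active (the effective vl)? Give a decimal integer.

vl = 1

lanes per group: 128·2/16 = 16
vl = min(AVL, VLMAX) = min(1, 16) = 1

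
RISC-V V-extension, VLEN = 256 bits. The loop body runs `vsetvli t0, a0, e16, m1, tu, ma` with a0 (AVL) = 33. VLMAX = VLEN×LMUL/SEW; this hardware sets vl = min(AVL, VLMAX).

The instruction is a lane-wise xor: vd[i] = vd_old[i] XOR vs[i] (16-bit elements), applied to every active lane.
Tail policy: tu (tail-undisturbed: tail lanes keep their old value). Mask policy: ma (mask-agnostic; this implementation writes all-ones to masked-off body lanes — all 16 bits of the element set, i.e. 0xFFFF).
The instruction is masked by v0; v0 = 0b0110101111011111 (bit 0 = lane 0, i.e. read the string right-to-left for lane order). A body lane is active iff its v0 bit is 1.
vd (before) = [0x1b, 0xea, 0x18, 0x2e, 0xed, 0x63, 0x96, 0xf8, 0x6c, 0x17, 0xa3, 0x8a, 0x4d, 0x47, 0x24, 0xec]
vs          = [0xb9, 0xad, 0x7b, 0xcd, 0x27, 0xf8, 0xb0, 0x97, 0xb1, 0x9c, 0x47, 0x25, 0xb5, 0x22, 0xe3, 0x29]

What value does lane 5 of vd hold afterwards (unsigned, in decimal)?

vd[5] = 65535

VLMAX = VLEN×LMUL/SEW = 256×1/16 = 16
vl ← min(33, 16) = 16
vd[0] xor(0x1b,0xb9) -> 0xa2
vd[1] xor(0xea,0xad) -> 0x47
vd[2] xor(0x18,0x7b) -> 0x63
vd[3] xor(0x2e,0xcd) -> 0xe3
vd[4] xor(0xed,0x27) -> 0xca
vd[5] mask-off/ones -> 0xffff
vd[6] xor(0x96,0xb0) -> 0x26
vd[7] xor(0xf8,0x97) -> 0x6f
vd[8] xor(0x6c,0xb1) -> 0xdd
vd[9] xor(0x17,0x9c) -> 0x8b
vd[10] mask-off/ones -> 0xffff
vd[11] xor(0x8a,0x25) -> 0xaf
vd[12] mask-off/ones -> 0xffff
vd[13] xor(0x47,0x22) -> 0x65
vd[14] xor(0x24,0xe3) -> 0xc7
vd[15] mask-off/ones -> 0xffff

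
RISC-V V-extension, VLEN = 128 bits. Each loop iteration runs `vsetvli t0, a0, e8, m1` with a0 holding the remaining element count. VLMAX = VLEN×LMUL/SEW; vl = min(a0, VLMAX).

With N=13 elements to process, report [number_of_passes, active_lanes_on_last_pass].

VLMAX = VLEN×LMUL/SEW = 128×1/8 = 16
iterations = ceil(13/16) = 1; final-pass vl = 13

[iterations, last_vl] = [1, 13]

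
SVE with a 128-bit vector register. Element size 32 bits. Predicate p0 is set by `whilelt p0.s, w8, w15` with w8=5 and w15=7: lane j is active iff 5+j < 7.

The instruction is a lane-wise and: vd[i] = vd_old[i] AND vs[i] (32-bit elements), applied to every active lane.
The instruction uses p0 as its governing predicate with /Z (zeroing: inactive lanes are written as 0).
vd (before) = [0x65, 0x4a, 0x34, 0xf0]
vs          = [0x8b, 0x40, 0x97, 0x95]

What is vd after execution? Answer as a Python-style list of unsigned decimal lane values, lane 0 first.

lane count: 128 div 32 = 4
whilelt: lane j active iff 5+j < 7 → j < 2 → 2 active
lane  0: and(0x65,0x8b) ⇒ 0x01
lane  1: and(0x4a,0x40) ⇒ 0x40
lane  2: tail/zero ⇒ 0x00
lane  3: tail/zero ⇒ 0x00

vd = [1, 64, 0, 0]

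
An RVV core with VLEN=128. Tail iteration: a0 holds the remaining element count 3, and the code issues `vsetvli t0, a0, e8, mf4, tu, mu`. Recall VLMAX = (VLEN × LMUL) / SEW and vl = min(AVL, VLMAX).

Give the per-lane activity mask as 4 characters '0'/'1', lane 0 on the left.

lanes per group: 128·1/4/8 = 4
vl ← min(3, 4) = 3
bits (lane 0 leftmost): 1110

predicate = 1110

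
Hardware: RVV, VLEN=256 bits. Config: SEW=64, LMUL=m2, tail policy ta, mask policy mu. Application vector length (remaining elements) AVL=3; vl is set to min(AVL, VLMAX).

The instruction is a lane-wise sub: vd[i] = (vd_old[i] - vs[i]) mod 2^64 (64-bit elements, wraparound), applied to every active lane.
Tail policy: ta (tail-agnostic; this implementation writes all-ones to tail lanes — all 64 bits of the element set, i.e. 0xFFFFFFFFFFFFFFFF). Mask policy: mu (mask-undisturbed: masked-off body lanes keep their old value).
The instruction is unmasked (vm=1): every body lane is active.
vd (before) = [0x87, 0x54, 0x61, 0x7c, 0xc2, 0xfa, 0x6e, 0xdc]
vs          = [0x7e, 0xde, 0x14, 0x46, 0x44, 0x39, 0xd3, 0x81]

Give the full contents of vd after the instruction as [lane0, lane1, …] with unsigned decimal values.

vd = [9, 18446744073709551478, 77, 18446744073709551615, 18446744073709551615, 18446744073709551615, 18446744073709551615, 18446744073709551615]

VLMAX = VLEN×LMUL/SEW = 256×2/64 = 8
vl ← min(3, 8) = 3
lane  0: sub(0x87,0x7e) ⇒ 0x09
lane  1: sub(0x54,0xde) ⇒ 0xffffffffffffff76
lane  2: sub(0x61,0x14) ⇒ 0x4d
lane  3: tail/ones ⇒ 0xffffffffffffffff
lane  4: tail/ones ⇒ 0xffffffffffffffff
lane  5: tail/ones ⇒ 0xffffffffffffffff
lane  6: tail/ones ⇒ 0xffffffffffffffff
lane  7: tail/ones ⇒ 0xffffffffffffffff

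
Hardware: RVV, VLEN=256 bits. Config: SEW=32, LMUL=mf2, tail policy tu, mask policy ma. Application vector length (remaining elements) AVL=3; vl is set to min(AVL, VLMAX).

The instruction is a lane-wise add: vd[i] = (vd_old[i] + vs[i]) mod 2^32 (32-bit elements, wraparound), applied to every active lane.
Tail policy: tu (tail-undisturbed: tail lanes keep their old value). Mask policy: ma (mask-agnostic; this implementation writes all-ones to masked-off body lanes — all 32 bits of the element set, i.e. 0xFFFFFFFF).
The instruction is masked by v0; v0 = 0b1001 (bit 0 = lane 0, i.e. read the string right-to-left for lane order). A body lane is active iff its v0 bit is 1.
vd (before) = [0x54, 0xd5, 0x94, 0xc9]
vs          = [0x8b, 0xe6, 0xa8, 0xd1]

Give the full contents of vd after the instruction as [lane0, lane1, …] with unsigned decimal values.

VLMAX = VLEN×LMUL/SEW = 256×1/2/32 = 4
vl = min(AVL, VLMAX) = min(3, 4) = 3
[0] add(0x54,0x8b) = 0xdf
[1] mask-off/ones = 0xffffffff
[2] mask-off/ones = 0xffffffff
[3] tail/keep = 0xc9

vd = [223, 4294967295, 4294967295, 201]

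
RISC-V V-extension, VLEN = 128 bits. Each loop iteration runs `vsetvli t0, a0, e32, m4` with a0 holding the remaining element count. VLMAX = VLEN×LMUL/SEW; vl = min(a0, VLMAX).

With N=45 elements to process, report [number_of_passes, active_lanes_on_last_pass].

[iterations, last_vl] = [3, 13]

VLMAX = VLEN×LMUL/SEW = 128×4/32 = 16
N=45: ⌈45/16⌉ = 3 iters; last vl = 45 − 2×16 = 13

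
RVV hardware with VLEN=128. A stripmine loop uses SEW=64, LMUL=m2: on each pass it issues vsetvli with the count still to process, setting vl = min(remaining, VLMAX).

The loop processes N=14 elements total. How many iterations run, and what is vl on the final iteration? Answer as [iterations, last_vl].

[iterations, last_vl] = [4, 2]

VLMAX = (128 × 2) / 64 = 4 lanes
N=14: ⌈14/4⌉ = 4 iters; last vl = 14 − 3×4 = 2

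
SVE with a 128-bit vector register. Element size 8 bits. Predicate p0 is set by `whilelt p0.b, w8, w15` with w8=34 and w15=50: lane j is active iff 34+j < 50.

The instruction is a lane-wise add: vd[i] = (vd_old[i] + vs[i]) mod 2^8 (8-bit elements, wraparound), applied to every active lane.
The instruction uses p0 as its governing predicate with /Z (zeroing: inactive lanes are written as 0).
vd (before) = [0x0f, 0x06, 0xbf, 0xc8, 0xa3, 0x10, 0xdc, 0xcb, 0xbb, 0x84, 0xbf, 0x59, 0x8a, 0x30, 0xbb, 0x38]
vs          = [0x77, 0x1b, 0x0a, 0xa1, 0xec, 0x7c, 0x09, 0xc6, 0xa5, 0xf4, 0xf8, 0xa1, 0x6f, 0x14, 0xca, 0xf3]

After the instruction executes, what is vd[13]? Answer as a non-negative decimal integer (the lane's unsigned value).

register lanes = 128/8 = 16
p0[j] = (34+j < 50); true for j=0..15 → 16 lanes set
[0] add(0x0f,0x77) = 0x86
[1] add(0x06,0x1b) = 0x21
[2] add(0xbf,0x0a) = 0xc9
[3] add(0xc8,0xa1) = 0x69
[4] add(0xa3,0xec) = 0x8f
[5] add(0x10,0x7c) = 0x8c
[6] add(0xdc,0x09) = 0xe5
[7] add(0xcb,0xc6) = 0x91
[8] add(0xbb,0xa5) = 0x60
[9] add(0x84,0xf4) = 0x78
[10] add(0xbf,0xf8) = 0xb7
[11] add(0x59,0xa1) = 0xfa
[12] add(0x8a,0x6f) = 0xf9
[13] add(0x30,0x14) = 0x44
[14] add(0xbb,0xca) = 0x85
[15] add(0x38,0xf3) = 0x2b

vd[13] = 68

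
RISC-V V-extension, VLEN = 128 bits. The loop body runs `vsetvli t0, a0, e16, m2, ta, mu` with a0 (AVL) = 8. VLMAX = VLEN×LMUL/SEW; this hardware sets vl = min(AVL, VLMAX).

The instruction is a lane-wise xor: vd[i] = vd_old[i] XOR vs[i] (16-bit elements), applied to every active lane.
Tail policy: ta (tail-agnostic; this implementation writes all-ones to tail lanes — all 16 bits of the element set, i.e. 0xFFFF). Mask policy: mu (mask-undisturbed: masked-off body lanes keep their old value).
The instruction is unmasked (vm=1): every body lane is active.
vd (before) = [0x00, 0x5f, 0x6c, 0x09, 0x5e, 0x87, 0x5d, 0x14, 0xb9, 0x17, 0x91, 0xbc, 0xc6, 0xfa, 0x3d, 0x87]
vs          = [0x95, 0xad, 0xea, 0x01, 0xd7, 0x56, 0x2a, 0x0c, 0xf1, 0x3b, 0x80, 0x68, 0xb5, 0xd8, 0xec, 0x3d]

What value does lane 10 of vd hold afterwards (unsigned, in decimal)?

vd[10] = 65535

VLMAX = (128 × 2) / 16 = 16 lanes
AVL=8 ≤ VLMAX=16, so vl = 8
lane  0: xor(0x00,0x95) ⇒ 0x95
lane  1: xor(0x5f,0xad) ⇒ 0xf2
lane  2: xor(0x6c,0xea) ⇒ 0x86
lane  3: xor(0x09,0x01) ⇒ 0x08
lane  4: xor(0x5e,0xd7) ⇒ 0x89
lane  5: xor(0x87,0x56) ⇒ 0xd1
lane  6: xor(0x5d,0x2a) ⇒ 0x77
lane  7: xor(0x14,0x0c) ⇒ 0x18
lane  8: tail/ones ⇒ 0xffff
lane  9: tail/ones ⇒ 0xffff
lane 10: tail/ones ⇒ 0xffff
lane 11: tail/ones ⇒ 0xffff
lane 12: tail/ones ⇒ 0xffff
lane 13: tail/ones ⇒ 0xffff
lane 14: tail/ones ⇒ 0xffff
lane 15: tail/ones ⇒ 0xffff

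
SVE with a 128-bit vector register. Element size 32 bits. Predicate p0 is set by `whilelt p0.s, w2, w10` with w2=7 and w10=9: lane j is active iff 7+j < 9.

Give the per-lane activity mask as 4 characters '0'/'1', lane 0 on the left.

register lanes = 128/32 = 4
active while 7+j < 9, i.e. j ∈ [0,2) capped at 4 ⇒ 2
bits (lane 0 leftmost): 1100

predicate = 1100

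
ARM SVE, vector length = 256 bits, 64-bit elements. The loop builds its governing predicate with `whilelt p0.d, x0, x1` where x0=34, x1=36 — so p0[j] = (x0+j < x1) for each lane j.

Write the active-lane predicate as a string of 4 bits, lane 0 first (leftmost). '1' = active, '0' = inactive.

256-bit reg / 64-bit elem → 4 lanes
whilelt: lane j active iff 34+j < 36 → j < 2 → 2 active
bits (lane 0 leftmost): 1100

predicate = 1100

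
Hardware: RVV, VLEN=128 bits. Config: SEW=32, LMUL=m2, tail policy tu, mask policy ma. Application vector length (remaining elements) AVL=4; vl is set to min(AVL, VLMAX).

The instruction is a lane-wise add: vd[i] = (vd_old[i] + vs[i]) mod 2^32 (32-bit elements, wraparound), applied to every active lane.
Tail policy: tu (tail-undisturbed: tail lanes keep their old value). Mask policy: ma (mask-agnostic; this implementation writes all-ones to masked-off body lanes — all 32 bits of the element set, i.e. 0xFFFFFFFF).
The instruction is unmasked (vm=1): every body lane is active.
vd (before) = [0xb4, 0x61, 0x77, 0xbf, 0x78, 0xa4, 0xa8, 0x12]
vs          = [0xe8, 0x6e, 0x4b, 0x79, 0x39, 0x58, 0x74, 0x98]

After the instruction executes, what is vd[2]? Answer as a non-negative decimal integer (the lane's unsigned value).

vd[2] = 194

VLMAX = VLEN×LMUL/SEW = 128×2/32 = 8
vl ← min(4, 8) = 4
[0] add(0xb4,0xe8) = 0x19c
[1] add(0x61,0x6e) = 0xcf
[2] add(0x77,0x4b) = 0xc2
[3] add(0xbf,0x79) = 0x138
[4] tail/keep = 0x78
[5] tail/keep = 0xa4
[6] tail/keep = 0xa8
[7] tail/keep = 0x12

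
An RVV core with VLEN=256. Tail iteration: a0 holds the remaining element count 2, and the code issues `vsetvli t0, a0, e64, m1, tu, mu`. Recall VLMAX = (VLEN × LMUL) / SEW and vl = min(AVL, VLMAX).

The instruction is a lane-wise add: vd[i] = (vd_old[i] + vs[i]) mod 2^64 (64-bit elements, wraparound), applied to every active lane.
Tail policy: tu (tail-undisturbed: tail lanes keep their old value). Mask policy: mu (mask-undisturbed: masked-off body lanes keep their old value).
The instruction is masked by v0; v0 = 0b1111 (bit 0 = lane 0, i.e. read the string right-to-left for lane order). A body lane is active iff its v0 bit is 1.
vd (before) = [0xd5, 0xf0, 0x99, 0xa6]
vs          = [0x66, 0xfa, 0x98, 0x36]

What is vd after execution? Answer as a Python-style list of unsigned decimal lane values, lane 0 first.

VLMAX = (256 × 1) / 64 = 4 lanes
vl ← min(2, 4) = 2
lane  0: add(0xd5,0x66) ⇒ 0x13b
lane  1: add(0xf0,0xfa) ⇒ 0x1ea
lane  2: tail/keep ⇒ 0x99
lane  3: tail/keep ⇒ 0xa6

vd = [315, 490, 153, 166]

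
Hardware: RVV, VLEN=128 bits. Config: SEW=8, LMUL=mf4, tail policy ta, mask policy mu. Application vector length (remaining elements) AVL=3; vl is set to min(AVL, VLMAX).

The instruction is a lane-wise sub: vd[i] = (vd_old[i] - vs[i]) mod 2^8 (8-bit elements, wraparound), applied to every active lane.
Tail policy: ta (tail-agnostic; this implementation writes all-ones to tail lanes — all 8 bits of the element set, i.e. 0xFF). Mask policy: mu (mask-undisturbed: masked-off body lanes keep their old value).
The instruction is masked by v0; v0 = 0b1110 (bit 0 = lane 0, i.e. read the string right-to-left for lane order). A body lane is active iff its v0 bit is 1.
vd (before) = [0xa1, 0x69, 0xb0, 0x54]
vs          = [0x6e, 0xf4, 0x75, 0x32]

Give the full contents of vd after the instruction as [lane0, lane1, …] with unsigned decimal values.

vd = [161, 117, 59, 255]

lanes per group: 128·1/4/8 = 4
AVL=3 ≤ VLMAX=4, so vl = 3
[0] mask-off/keep = 0xa1
[1] sub(0x69,0xf4) = 0x75
[2] sub(0xb0,0x75) = 0x3b
[3] tail/ones = 0xff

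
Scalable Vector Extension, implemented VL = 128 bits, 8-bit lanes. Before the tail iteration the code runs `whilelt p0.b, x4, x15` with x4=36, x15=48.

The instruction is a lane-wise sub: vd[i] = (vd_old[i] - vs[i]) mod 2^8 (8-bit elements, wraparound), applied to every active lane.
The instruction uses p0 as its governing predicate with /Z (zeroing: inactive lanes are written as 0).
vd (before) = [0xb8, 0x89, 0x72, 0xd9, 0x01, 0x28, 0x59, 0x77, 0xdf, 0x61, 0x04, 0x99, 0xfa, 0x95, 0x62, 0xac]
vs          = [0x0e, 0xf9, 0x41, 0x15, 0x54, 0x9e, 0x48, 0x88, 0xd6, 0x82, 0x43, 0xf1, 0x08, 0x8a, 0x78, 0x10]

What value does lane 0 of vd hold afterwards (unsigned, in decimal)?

vd[0] = 170

lane count: 128 div 8 = 16
whilelt: lane j active iff 36+j < 48 → j < 12 → 12 active
vd[0] sub(0xb8,0x0e) -> 0xaa
vd[1] sub(0x89,0xf9) -> 0x90
vd[2] sub(0x72,0x41) -> 0x31
vd[3] sub(0xd9,0x15) -> 0xc4
vd[4] sub(0x01,0x54) -> 0xad
vd[5] sub(0x28,0x9e) -> 0x8a
vd[6] sub(0x59,0x48) -> 0x11
vd[7] sub(0x77,0x88) -> 0xef
vd[8] sub(0xdf,0xd6) -> 0x09
vd[9] sub(0x61,0x82) -> 0xdf
vd[10] sub(0x04,0x43) -> 0xc1
vd[11] sub(0x99,0xf1) -> 0xa8
vd[12] tail/zero -> 0x00
vd[13] tail/zero -> 0x00
vd[14] tail/zero -> 0x00
vd[15] tail/zero -> 0x00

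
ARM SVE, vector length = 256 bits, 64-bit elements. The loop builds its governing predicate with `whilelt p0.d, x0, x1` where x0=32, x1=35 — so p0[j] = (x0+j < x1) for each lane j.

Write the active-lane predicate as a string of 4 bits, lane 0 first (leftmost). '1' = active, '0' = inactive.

register lanes = 256/64 = 4
active while 32+j < 35, i.e. j ∈ [0,3) capped at 4 ⇒ 3
bits (lane 0 leftmost): 1110

predicate = 1110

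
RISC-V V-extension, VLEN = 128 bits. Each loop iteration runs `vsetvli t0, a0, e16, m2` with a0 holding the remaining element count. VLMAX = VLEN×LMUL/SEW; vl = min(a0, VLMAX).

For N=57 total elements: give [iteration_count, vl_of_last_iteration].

[iterations, last_vl] = [4, 9]

VLMAX = (128 × 2) / 16 = 16 lanes
57 elements at 16/iter → 4 passes, remainder 9 on the last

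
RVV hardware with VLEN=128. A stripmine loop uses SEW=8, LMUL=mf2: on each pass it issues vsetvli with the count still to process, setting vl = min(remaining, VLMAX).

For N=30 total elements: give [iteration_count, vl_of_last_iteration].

lanes per group: 128·1/2/8 = 8
iterations = ceil(30/8) = 4; final-pass vl = 6

[iterations, last_vl] = [4, 6]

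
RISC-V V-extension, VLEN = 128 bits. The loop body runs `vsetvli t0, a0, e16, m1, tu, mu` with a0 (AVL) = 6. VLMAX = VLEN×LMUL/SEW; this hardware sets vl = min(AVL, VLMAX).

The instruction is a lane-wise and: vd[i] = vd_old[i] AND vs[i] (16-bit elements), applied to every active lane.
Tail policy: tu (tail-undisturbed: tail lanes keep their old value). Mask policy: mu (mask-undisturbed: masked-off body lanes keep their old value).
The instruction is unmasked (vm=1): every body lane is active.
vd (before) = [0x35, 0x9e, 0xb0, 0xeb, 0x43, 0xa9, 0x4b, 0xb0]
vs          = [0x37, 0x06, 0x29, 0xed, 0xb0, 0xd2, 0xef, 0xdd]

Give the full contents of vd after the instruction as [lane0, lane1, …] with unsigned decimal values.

vd = [53, 6, 32, 233, 0, 128, 75, 176]

VLMAX = VLEN×LMUL/SEW = 128×1/16 = 8
vl = min(AVL, VLMAX) = min(6, 8) = 6
  i=0: and(0x35,0x37) → 53
  i=1: and(0x9e,0x06) → 6
  i=2: and(0xb0,0x29) → 32
  i=3: and(0xeb,0xed) → 233
  i=4: and(0x43,0xb0) → 0
  i=5: and(0xa9,0xd2) → 128
  i=6: tail/keep → 75
  i=7: tail/keep → 176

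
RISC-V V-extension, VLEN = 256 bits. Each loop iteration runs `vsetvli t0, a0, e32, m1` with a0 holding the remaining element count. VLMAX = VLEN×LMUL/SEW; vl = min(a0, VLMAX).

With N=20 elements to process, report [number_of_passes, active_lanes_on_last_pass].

VLMAX = VLEN×LMUL/SEW = 256×1/32 = 8
iterations = ceil(20/8) = 3; final-pass vl = 4

[iterations, last_vl] = [3, 4]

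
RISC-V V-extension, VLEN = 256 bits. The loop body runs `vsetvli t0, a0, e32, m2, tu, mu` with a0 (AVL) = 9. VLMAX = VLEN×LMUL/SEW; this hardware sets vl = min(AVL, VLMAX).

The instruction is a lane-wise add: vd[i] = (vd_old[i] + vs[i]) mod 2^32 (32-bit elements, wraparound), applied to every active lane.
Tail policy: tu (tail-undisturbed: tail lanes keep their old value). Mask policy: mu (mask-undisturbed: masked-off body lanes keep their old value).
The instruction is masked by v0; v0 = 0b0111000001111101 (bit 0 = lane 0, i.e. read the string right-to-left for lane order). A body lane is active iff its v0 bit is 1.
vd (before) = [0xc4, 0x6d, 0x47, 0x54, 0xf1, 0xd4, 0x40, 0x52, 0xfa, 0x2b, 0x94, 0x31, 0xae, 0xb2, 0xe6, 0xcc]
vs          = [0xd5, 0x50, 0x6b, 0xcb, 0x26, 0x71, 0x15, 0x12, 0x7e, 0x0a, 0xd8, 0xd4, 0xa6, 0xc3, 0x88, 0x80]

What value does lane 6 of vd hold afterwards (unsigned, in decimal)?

vd[6] = 85

VLMAX = VLEN×LMUL/SEW = 256×2/32 = 16
vl = min(AVL, VLMAX) = min(9, 16) = 9
lane  0: add(0xc4,0xd5) ⇒ 0x199
lane  1: mask-off/keep ⇒ 0x6d
lane  2: add(0x47,0x6b) ⇒ 0xb2
lane  3: add(0x54,0xcb) ⇒ 0x11f
lane  4: add(0xf1,0x26) ⇒ 0x117
lane  5: add(0xd4,0x71) ⇒ 0x145
lane  6: add(0x40,0x15) ⇒ 0x55
lane  7: mask-off/keep ⇒ 0x52
lane  8: mask-off/keep ⇒ 0xfa
lane  9: tail/keep ⇒ 0x2b
lane 10: tail/keep ⇒ 0x94
lane 11: tail/keep ⇒ 0x31
lane 12: tail/keep ⇒ 0xae
lane 13: tail/keep ⇒ 0xb2
lane 14: tail/keep ⇒ 0xe6
lane 15: tail/keep ⇒ 0xcc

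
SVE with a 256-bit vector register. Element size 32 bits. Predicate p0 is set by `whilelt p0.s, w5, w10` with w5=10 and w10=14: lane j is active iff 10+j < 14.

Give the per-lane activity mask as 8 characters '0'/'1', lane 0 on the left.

predicate = 11110000

register lanes = 256/32 = 8
active while 10+j < 14, i.e. j ∈ [0,4) capped at 8 ⇒ 4
bits (lane 0 leftmost): 11110000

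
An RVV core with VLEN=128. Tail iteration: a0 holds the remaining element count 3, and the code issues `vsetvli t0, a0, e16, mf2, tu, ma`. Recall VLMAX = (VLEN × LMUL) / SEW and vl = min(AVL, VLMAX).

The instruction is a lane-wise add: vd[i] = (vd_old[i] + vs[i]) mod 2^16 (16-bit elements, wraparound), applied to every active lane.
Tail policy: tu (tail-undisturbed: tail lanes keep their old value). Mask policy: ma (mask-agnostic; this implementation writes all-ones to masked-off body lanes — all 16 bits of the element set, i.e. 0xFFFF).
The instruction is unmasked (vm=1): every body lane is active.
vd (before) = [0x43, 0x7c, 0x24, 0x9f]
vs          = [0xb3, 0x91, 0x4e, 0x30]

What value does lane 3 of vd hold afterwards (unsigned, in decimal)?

vd[3] = 159

VLMAX = VLEN×LMUL/SEW = 128×1/2/16 = 4
AVL=3 ≤ VLMAX=4, so vl = 3
[0] add(0x43,0xb3) = 0xf6
[1] add(0x7c,0x91) = 0x10d
[2] add(0x24,0x4e) = 0x72
[3] tail/keep = 0x9f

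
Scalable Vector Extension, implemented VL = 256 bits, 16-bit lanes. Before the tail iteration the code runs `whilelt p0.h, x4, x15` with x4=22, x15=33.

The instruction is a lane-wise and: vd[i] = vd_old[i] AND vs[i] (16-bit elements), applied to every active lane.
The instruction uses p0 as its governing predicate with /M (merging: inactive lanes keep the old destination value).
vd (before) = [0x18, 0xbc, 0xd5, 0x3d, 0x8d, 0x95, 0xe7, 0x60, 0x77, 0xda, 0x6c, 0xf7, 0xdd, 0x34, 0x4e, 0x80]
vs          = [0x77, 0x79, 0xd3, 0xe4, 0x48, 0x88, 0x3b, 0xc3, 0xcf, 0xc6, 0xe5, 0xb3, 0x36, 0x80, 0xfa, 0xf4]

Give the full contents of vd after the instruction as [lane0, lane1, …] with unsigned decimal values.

vd = [16, 56, 209, 36, 8, 128, 35, 64, 71, 194, 100, 247, 221, 52, 78, 128]

register lanes = 256/16 = 16
p0[j] = (22+j < 33); true for j=0..10 → 11 lanes set
  i=0: and(0x18,0x77) → 16
  i=1: and(0xbc,0x79) → 56
  i=2: and(0xd5,0xd3) → 209
  i=3: and(0x3d,0xe4) → 36
  i=4: and(0x8d,0x48) → 8
  i=5: and(0x95,0x88) → 128
  i=6: and(0xe7,0x3b) → 35
  i=7: and(0x60,0xc3) → 64
  i=8: and(0x77,0xcf) → 71
  i=9: and(0xda,0xc6) → 194
  i=10: and(0x6c,0xe5) → 100
  i=11: tail/keep → 247
  i=12: tail/keep → 221
  i=13: tail/keep → 52
  i=14: tail/keep → 78
  i=15: tail/keep → 128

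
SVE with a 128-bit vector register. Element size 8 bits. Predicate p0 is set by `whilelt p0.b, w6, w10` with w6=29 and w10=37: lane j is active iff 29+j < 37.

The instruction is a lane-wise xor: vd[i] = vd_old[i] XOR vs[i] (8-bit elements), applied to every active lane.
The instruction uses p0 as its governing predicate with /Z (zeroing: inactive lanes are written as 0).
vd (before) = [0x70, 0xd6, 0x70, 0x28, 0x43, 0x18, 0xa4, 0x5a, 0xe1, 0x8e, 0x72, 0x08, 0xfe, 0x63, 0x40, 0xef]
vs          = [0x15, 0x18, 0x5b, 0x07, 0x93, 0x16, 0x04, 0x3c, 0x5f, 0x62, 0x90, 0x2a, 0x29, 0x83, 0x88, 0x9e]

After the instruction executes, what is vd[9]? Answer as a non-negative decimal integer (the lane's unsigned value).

vd[9] = 0

register lanes = 128/8 = 16
whilelt: lane j active iff 29+j < 37 → j < 8 → 8 active
[0] xor(0x70,0x15) = 0x65
[1] xor(0xd6,0x18) = 0xce
[2] xor(0x70,0x5b) = 0x2b
[3] xor(0x28,0x07) = 0x2f
[4] xor(0x43,0x93) = 0xd0
[5] xor(0x18,0x16) = 0x0e
[6] xor(0xa4,0x04) = 0xa0
[7] xor(0x5a,0x3c) = 0x66
[8] tail/zero = 0x00
[9] tail/zero = 0x00
[10] tail/zero = 0x00
[11] tail/zero = 0x00
[12] tail/zero = 0x00
[13] tail/zero = 0x00
[14] tail/zero = 0x00
[15] tail/zero = 0x00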